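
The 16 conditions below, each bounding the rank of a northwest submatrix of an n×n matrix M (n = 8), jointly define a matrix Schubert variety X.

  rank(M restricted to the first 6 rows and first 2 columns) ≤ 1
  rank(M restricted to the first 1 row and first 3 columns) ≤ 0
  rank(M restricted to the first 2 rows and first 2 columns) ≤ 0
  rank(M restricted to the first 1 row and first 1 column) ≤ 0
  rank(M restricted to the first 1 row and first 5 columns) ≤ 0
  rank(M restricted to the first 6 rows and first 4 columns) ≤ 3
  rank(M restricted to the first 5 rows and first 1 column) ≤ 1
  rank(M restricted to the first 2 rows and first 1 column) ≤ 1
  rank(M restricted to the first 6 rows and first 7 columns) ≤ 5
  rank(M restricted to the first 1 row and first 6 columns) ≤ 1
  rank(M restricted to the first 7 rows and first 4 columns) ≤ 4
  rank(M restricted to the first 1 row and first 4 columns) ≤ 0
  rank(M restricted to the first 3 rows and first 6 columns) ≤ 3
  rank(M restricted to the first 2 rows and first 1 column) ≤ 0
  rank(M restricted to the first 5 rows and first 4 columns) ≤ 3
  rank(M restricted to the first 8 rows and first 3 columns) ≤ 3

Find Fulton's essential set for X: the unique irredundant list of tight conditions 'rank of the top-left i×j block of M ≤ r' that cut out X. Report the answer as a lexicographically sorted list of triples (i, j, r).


Propagating the 16 rank bounds to every northwest block:

  0, 0, 0, 0, 0, 1, 1, 1
  0, 0, 1, 1, 1, 2, 2, 2
  1, 1, 2, 2, 2, 3, 3, 3
  1, 1, 2, 3, 3, 4, 4, 4
  1, 1, 2, 3, 4, 5, 5, 5
  1, 1, 2, 3, 4, 5, 5, 6
  1, 2, 3, 4, 5, 6, 6, 7
  1, 2, 3, 4, 5, 6, 7, 8

the unique w with this rank table is (6, 3, 1, 4, 5, 8, 2, 7).

Rothe diagram D(w) (11 cells), 4 SE-corners (essential conditions):

[(1, 5, 0), (2, 2, 0), (6, 2, 1), (6, 7, 5)]


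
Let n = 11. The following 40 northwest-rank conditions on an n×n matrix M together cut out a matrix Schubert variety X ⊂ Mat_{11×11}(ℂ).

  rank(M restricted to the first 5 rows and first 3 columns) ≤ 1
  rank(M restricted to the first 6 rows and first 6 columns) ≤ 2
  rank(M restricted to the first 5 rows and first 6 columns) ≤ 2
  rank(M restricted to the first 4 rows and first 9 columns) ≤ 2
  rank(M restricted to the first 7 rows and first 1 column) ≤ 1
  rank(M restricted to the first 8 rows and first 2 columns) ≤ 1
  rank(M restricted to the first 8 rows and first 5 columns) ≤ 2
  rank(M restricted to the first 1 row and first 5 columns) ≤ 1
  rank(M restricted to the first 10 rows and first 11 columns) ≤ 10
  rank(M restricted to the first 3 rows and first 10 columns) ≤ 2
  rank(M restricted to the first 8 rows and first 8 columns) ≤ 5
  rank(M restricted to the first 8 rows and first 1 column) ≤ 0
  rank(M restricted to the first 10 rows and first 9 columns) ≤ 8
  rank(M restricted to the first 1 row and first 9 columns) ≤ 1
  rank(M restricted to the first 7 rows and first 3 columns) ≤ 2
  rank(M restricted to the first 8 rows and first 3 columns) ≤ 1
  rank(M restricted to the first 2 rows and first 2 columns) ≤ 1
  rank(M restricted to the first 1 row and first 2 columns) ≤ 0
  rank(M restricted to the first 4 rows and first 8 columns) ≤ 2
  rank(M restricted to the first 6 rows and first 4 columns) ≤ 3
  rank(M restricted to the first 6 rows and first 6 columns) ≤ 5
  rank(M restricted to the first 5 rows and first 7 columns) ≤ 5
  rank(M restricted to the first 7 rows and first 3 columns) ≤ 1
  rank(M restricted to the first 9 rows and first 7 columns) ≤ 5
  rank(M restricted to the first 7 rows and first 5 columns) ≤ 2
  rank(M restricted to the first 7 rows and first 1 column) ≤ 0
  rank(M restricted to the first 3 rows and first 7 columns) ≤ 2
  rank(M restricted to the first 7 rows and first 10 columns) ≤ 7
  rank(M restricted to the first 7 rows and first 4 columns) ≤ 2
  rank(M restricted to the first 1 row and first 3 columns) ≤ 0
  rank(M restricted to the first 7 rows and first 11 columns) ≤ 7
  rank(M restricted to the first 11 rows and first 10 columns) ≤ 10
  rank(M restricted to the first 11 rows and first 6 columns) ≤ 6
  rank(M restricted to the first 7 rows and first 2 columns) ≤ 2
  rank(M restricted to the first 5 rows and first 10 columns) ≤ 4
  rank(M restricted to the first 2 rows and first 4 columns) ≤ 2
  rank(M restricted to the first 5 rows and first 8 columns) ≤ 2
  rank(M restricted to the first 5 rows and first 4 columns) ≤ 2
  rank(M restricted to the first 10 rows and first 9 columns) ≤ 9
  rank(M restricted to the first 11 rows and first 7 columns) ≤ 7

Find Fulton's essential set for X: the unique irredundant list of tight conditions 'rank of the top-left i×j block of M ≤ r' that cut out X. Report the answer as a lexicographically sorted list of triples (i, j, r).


Propagating the 40 rank bounds to every northwest block:

  i=1: 0 0 0 1 1 1 1 1 1 1 1
  i=2: 0 1 1 2 2 2 2 2 2 2 2
  i=3: 0 1 1 2 2 2 2 2 2 2 3
  i=4: 0 1 1 2 2 2 2 2 2 3 4
  i=5: 0 1 1 2 2 2 2 2 3 4 5
  i=6: 0 1 1 2 2 2 3 3 4 5 6
  i=7: 0 1 1 2 2 3 4 4 5 6 7
  i=8: 0 1 1 2 2 3 4 5 6 7 8
  i=9: 1 2 2 3 3 4 5 6 7 8 9
  i=10: 1 2 3 4 4 5 6 7 8 9 10
  i=11: 1 2 3 4 5 6 7 8 9 10 11

the unique w with this rank table is (4, 2, 11, 10, 9, 7, 6, 8, 1, 3, 5).

D(w) has 35 cells with 8 SE-corners; essential set:

[(1, 3, 0), (3, 10, 2), (4, 9, 2), (5, 8, 2), (6, 6, 2), (8, 1, 0), (8, 3, 1), (8, 5, 2)]


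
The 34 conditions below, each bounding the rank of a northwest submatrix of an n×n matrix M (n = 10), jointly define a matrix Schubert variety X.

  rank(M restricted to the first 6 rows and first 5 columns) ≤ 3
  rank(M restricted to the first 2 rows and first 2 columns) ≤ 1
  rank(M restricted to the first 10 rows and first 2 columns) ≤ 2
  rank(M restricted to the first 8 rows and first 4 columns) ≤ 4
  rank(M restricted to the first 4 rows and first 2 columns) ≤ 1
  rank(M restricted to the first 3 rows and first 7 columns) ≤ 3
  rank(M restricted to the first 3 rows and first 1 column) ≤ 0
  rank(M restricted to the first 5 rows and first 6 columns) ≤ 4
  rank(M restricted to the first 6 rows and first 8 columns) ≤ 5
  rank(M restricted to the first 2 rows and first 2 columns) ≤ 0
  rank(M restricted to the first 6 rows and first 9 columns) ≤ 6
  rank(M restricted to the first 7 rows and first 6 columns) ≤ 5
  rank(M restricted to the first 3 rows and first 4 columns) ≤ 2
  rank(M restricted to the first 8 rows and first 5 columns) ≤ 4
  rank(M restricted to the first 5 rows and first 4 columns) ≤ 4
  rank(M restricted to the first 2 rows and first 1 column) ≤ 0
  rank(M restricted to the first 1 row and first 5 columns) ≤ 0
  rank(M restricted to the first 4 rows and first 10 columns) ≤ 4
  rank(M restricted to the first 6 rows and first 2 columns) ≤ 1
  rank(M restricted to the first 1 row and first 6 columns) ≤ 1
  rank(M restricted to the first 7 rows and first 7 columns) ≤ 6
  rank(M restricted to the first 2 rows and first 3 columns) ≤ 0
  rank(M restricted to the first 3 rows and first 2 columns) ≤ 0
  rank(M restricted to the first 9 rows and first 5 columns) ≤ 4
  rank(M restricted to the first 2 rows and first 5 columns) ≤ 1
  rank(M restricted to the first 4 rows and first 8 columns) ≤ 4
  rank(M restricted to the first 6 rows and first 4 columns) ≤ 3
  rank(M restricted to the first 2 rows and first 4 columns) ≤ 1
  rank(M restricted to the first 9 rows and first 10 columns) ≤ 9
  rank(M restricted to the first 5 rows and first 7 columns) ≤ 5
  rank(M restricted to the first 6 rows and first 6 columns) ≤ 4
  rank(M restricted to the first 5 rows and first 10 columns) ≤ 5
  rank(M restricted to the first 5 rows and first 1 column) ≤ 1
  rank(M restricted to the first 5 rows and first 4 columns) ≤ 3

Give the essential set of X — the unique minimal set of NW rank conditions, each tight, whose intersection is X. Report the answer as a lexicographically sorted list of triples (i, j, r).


Recovering R(i,j) via the rank-extension bound from the 34 conditions:

  0  0  0  0  0  1  1  1  1  1
  0  0  0  1  1  2  2  2  2  2
  0  0  1  2  2  3  3  3  3  3
  1  1  2  3  3  4  4  4  4  4
  1  1  2  3  3  4  5  5  5  5
  1  1  2  3  3  4  5  5  6  6
  1  2  3  4  4  5  6  6  7  7
  1  2  3  4  4  5  6  7  8  8
  1  2  3  4  4  5  6  7  8  9
  1  2  3  4  5  6  7  8  9  10

reading off 1-entries of Δ²R: w = (6, 4, 3, 1, 7, 9, 2, 8, 10, 5).

Fulton essential set (7 of the 17 Rothe cells):

[(1, 5, 0), (2, 3, 0), (3, 2, 0), (6, 2, 1), (6, 5, 3), (6, 8, 5), (9, 5, 4)]


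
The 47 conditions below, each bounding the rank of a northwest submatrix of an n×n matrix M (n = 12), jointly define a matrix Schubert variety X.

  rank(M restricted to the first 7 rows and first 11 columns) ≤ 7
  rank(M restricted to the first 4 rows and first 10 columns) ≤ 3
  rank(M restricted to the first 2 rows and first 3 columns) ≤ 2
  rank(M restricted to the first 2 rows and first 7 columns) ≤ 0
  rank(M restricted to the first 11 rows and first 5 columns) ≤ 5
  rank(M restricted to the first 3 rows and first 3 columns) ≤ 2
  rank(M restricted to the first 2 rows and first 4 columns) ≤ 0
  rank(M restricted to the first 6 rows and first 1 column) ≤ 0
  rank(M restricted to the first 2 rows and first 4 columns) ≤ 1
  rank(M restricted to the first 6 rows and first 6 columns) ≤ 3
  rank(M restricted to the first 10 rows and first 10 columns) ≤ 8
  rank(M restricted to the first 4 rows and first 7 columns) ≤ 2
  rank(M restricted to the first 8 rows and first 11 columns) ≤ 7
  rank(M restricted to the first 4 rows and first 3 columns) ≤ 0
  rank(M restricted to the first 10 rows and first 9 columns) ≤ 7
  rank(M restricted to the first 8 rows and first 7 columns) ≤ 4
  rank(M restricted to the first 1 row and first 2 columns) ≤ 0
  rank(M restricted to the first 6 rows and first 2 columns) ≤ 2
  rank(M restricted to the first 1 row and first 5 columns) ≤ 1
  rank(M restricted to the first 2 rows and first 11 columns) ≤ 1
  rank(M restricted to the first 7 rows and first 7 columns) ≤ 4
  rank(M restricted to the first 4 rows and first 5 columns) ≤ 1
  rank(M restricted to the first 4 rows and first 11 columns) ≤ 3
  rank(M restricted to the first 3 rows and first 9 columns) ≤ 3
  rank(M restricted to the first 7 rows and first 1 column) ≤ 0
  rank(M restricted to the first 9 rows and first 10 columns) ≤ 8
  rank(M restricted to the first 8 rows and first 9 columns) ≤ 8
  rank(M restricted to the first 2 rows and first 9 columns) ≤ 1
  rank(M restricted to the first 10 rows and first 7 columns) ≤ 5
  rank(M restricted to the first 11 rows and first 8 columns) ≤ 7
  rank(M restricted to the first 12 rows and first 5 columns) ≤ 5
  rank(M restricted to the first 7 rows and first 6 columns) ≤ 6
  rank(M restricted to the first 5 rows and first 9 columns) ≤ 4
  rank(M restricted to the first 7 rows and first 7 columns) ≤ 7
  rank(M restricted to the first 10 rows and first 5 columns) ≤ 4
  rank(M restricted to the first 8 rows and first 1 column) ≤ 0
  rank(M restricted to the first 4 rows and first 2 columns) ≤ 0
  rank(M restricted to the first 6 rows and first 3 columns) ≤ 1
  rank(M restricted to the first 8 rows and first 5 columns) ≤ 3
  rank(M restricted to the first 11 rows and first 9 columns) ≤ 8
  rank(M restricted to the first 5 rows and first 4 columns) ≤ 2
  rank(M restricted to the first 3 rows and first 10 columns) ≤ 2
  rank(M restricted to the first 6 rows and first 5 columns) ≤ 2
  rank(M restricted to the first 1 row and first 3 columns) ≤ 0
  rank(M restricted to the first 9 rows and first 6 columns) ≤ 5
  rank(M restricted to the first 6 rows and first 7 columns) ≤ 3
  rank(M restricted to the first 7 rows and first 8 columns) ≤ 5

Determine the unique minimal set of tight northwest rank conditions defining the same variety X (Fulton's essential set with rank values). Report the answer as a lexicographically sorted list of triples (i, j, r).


Propagating the 47 rank bounds to every northwest block:

  R[1]: 0, 0, 0, 0, 0, 0, 0, 1, 1, 1, 1, 1
  R[2]: 0, 0, 0, 0, 0, 0, 0, 1, 1, 1, 1, 2
  R[3]: 0, 0, 0, 1, 1, 1, 1, 2, 2, 2, 2, 3
  R[4]: 0, 0, 0, 1, 1, 2, 2, 3, 3, 3, 3, 4
  R[5]: 0, 1, 1, 2, 2, 3, 3, 4, 4, 4, 4, 5
  R[6]: 0, 1, 1, 2, 2, 3, 3, 4, 5, 5, 5, 6
  R[7]: 0, 1, 2, 3, 3, 4, 4, 5, 6, 6, 6, 7
  R[8]: 0, 1, 2, 3, 3, 4, 4, 5, 6, 7, 7, 8
  R[9]: 1, 2, 3, 4, 4, 5, 5, 6, 7, 8, 8, 9
  R[10]: 1, 2, 3, 4, 4, 5, 5, 6, 7, 8, 9, 10
  R[11]: 1, 2, 3, 4, 5, 6, 6, 7, 8, 9, 10, 11
  R[12]: 1, 2, 3, 4, 5, 6, 7, 8, 9, 10, 11, 12

second differences of R give the permutation w = (8, 12, 4, 6, 2, 9, 3, 10, 1, 11, 5, 7).

Rothe diagram D(w) (35 cells), 12 SE-corners (essential conditions):

[(2, 7, 0), (2, 11, 1), (4, 3, 0), (4, 5, 1), (6, 3, 1), (6, 5, 2), (6, 7, 3), (8, 1, 0), (8, 5, 3), (8, 7, 4), (10, 5, 4), (10, 7, 5)]


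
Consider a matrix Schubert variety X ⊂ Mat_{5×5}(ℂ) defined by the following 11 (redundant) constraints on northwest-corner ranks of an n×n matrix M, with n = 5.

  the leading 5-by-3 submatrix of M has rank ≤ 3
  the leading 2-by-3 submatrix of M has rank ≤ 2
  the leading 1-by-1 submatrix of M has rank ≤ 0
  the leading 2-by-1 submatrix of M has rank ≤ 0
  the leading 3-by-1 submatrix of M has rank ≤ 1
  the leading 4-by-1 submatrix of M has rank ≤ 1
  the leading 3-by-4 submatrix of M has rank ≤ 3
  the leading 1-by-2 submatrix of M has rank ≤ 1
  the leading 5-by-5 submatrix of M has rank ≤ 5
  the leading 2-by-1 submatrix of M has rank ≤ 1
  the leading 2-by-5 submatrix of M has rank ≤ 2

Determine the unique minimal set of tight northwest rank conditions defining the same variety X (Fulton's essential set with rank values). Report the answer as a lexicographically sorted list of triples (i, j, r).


Propagating the 11 rank bounds to every northwest block:

  row 1: 0  1  1  1  1
  row 2: 0  1  2  2  2
  row 3: 1  2  3  3  3
  row 4: 1  2  3  4  4
  row 5: 1  2  3  4  5

the unique w with this rank table is (2, 3, 1, 4, 5).

|D(w)|=2, |Ess(w)|=1:

[(2, 1, 0)]


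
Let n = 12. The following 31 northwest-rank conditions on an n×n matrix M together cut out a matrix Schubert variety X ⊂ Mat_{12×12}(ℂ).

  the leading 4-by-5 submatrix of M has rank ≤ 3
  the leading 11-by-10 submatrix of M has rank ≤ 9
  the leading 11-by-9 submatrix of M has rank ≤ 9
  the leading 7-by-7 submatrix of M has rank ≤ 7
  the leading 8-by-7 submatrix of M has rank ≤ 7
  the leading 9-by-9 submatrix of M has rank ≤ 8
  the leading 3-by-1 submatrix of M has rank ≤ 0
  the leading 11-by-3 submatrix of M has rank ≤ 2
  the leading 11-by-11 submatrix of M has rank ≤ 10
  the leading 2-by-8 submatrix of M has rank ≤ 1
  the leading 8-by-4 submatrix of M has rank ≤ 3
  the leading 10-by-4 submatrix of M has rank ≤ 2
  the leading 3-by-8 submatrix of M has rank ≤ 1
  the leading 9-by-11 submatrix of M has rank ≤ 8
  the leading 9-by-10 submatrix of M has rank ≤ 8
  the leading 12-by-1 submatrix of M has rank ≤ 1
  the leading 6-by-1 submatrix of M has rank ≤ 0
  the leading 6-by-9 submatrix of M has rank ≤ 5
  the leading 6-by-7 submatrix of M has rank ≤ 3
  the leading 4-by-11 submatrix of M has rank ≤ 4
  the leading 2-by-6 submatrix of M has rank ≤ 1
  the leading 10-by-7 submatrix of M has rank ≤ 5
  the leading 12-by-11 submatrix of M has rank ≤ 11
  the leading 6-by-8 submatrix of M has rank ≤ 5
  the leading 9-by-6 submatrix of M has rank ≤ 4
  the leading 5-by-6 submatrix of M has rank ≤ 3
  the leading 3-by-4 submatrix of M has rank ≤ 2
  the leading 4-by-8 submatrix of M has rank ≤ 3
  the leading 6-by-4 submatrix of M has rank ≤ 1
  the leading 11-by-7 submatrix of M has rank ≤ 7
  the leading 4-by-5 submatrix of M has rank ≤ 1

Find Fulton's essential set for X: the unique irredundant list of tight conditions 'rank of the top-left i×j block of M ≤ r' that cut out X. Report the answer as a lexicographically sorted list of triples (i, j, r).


Recovering R(i,j) via the rank-extension bound from the 31 conditions:

  R[1]: 0, 1, 1, 1, 1, 1, 1, 1, 1, 1, 1, 1
  R[2]: 0, 1, 1, 1, 1, 1, 1, 1, 2, 2, 2, 2
  R[3]: 0, 1, 1, 1, 1, 1, 1, 1, 2, 3, 3, 3
  R[4]: 0, 1, 1, 1, 1, 2, 2, 2, 3, 4, 4, 4
  R[5]: 0, 1, 1, 1, 2, 3, 3, 3, 4, 5, 5, 5
  R[6]: 0, 1, 1, 1, 2, 3, 3, 4, 5, 6, 6, 6
  R[7]: 1, 2, 2, 2, 3, 4, 4, 5, 6, 7, 7, 7
  R[8]: 1, 2, 2, 2, 3, 4, 5, 6, 7, 8, 8, 8
  R[9]: 1, 2, 2, 2, 3, 4, 5, 6, 7, 8, 8, 9
  R[10]: 1, 2, 2, 2, 3, 4, 5, 6, 7, 8, 9, 10
  R[11]: 1, 2, 2, 3, 4, 5, 6, 7, 8, 9, 10, 11
  R[12]: 1, 2, 3, 4, 5, 6, 7, 8, 9, 10, 11, 12

giving w = (2, 9, 10, 6, 5, 8, 1, 7, 12, 11, 4, 3) via Δ²R.

|D(w)|=34, |Ess(w)|=8:

[(3, 8, 1), (4, 5, 1), (6, 1, 0), (6, 4, 1), (6, 7, 3), (9, 11, 8), (10, 4, 2), (11, 3, 2)]


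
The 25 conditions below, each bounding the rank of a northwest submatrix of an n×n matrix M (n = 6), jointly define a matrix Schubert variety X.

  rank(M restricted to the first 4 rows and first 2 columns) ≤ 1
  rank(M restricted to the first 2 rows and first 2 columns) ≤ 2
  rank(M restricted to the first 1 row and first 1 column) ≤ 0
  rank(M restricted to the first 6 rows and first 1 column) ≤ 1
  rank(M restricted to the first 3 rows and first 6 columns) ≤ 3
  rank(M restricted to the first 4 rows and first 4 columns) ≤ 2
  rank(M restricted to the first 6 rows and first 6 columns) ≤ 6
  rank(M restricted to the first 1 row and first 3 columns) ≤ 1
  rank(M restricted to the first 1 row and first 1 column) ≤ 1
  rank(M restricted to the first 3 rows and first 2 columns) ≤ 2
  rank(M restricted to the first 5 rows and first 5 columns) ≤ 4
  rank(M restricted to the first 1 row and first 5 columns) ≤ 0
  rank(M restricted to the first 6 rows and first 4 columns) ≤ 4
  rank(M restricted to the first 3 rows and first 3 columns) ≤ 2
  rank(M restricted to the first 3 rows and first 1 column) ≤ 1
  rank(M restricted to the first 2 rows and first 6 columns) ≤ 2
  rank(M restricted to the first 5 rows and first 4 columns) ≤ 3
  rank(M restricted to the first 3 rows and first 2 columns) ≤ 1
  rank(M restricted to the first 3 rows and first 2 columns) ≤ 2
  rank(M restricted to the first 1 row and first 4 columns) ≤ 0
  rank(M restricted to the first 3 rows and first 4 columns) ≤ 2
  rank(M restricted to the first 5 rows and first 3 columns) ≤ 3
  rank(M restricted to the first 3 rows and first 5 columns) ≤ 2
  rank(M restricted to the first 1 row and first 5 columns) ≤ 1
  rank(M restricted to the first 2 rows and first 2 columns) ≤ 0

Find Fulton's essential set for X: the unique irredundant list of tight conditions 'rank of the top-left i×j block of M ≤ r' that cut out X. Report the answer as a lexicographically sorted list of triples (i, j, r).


Propagating the 25 rank bounds to every northwest block:

  row 1: 0  0  0  0  0  1
  row 2: 0  0  1  1  1  2
  row 3: 1  1  2  2  2  3
  row 4: 1  1  2  2  3  4
  row 5: 1  2  3  3  4  5
  row 6: 1  2  3  4  5  6

so w = (6, 3, 1, 5, 2, 4).

4 SE-corners of the 9-cell Rothe diagram give Ess(w):

[(1, 5, 0), (2, 2, 0), (4, 2, 1), (4, 4, 2)]


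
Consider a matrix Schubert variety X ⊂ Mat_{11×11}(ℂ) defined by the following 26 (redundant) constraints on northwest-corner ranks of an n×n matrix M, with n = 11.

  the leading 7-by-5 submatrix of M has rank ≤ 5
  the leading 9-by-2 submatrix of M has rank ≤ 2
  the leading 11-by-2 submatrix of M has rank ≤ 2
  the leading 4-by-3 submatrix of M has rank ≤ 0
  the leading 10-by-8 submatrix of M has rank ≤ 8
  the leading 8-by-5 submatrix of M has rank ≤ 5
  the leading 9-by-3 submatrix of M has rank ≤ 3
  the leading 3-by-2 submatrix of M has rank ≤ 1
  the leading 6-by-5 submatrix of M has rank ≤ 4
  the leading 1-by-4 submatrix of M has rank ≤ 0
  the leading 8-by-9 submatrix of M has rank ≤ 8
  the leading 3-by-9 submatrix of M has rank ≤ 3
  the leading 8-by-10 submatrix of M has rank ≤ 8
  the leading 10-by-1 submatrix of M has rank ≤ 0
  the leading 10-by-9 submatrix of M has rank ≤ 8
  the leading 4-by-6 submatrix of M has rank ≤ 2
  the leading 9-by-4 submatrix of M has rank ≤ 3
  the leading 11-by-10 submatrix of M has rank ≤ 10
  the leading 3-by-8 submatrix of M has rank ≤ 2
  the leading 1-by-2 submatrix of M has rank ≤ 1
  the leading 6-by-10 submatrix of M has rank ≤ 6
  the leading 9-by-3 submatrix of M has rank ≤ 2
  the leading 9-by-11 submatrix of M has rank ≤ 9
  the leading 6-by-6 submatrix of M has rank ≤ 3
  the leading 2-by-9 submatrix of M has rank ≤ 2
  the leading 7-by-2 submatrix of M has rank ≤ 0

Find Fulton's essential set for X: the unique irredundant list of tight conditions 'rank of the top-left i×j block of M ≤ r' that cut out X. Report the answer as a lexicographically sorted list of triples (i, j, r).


Recovering R(i,j) via the rank-extension bound from the 26 conditions:

  0  0  0  0  1  1  1  1  1  1  1
  0  0  0  1  2  2  2  2  2  2  2
  0  0  0  1  2  2  2  2  3  3  3
  0  0  0  1  2  2  3  3  4  4  4
  0  0  1  2  3  3  4  4  5  5  5
  0  0  1  2  3  3  4  5  6  6  6
  0  0  1  2  3  4  5  6  7  7  7
  0  1  2  3  4  5  6  7  8  8  8
  0  1  2  3  4  5  6  7  8  9  9
  0  1  2  3  4  5  6  7  8  9  10
  1  2  3  4  5  6  7  8  9  10  11

the unique w with this rank table is (5, 4, 9, 7, 3, 8, 6, 2, 10, 11, 1).

Rothe diagram D(w) (27 cells), 7 SE-corners (essential conditions):

[(1, 4, 0), (3, 8, 2), (4, 3, 0), (4, 6, 2), (6, 6, 3), (7, 2, 0), (10, 1, 0)]


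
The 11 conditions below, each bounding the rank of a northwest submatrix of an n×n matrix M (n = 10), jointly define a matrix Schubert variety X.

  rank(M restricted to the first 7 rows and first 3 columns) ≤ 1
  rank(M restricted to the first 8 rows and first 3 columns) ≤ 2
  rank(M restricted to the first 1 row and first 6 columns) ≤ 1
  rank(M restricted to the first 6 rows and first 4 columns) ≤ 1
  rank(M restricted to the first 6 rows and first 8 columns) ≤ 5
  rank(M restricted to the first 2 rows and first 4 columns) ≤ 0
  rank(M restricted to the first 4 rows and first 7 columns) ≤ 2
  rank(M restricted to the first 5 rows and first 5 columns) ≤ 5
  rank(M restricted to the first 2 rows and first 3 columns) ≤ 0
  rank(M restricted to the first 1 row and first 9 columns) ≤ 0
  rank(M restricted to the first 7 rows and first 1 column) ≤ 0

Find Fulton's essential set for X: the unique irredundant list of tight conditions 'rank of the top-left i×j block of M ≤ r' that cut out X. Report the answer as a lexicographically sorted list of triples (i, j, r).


Reconstructing r_w from the 11 given conditions:

  0  0  0  0  0  0  0  0  0  1
  0  0  0  0  1  1  1  1  1  2
  0  1  1  1  2  2  2  2  2  3
  0  1  1  1  2  2  2  3  3  4
  0  1  1  1  2  3  3  4  4  5
  0  1  1  1  2  3  4  5  5  6
  0  1  1  2  3  4  5  6  6  7
  1  2  2  3  4  5  6  7  7  8
  1  2  3  4  5  6  7  8  8  9
  1  2  3  4  5  6  7  8  9  10

so w = (10, 5, 2, 8, 6, 7, 4, 1, 3, 9).

ℓ(w)=27; the 6 essential cells (i,j,r):

[(1, 9, 0), (2, 4, 0), (4, 7, 2), (6, 4, 1), (7, 1, 0), (7, 3, 1)]


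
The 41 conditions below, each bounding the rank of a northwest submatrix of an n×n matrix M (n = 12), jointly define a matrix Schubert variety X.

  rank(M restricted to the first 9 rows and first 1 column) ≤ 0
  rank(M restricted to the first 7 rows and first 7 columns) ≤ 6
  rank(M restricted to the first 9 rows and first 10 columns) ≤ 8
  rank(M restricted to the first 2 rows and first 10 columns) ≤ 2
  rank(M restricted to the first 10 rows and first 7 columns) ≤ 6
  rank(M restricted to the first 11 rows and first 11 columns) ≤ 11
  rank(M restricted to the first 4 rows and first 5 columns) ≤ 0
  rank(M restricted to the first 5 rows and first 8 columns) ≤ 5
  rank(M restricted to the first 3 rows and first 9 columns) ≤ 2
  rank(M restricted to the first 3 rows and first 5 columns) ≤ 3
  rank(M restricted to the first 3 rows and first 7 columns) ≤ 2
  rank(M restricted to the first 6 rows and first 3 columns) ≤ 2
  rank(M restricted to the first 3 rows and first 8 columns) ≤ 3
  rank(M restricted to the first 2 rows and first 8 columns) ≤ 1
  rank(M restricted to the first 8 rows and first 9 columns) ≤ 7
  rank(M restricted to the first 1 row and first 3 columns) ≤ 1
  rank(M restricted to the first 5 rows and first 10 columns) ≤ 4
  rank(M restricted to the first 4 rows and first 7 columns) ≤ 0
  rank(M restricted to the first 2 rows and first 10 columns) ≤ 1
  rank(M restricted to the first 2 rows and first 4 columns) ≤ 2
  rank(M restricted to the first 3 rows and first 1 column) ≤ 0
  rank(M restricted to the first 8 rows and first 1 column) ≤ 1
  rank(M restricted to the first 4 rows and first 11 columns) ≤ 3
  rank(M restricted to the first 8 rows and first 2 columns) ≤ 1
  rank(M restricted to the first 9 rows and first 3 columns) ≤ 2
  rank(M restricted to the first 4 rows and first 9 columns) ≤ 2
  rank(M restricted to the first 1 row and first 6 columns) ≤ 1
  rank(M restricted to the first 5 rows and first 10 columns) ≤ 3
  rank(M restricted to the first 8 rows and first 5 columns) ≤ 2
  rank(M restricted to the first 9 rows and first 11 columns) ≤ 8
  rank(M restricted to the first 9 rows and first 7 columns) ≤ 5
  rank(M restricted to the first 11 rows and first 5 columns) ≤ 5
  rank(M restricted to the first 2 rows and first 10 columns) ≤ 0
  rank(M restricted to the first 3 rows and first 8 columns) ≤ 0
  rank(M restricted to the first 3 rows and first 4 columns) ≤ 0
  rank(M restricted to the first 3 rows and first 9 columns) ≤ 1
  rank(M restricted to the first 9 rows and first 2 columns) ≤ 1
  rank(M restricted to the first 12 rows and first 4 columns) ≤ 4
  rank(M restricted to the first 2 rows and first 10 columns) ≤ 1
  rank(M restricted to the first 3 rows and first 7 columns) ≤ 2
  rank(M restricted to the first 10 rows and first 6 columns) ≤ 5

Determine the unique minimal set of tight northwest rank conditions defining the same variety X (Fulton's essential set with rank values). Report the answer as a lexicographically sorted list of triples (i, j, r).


Reconstructing r_w from the 41 given conditions:

  0 | 0 | 0 | 0 | 0 | 0 | 0 | 0 | 0 | 0 | 1 | 1
  0 | 0 | 0 | 0 | 0 | 0 | 0 | 0 | 0 | 0 | 1 | 2
  0 | 0 | 0 | 0 | 0 | 0 | 0 | 0 | 1 | 1 | 2 | 3
  0 | 0 | 0 | 0 | 0 | 0 | 0 | 1 | 2 | 2 | 3 | 4
  0 | 1 | 1 | 1 | 1 | 1 | 1 | 2 | 3 | 3 | 4 | 5
  0 | 1 | 2 | 2 | 2 | 2 | 2 | 3 | 4 | 4 | 5 | 6
  0 | 1 | 2 | 2 | 2 | 3 | 3 | 4 | 5 | 5 | 6 | 7
  0 | 1 | 2 | 2 | 2 | 3 | 4 | 5 | 6 | 6 | 7 | 8
  0 | 1 | 2 | 3 | 3 | 4 | 5 | 6 | 7 | 7 | 8 | 9
  1 | 2 | 3 | 4 | 4 | 5 | 6 | 7 | 8 | 8 | 9 | 10
  1 | 2 | 3 | 4 | 5 | 6 | 7 | 8 | 9 | 9 | 10 | 11
  1 | 2 | 3 | 4 | 5 | 6 | 7 | 8 | 9 | 10 | 11 | 12

second differences of R give the permutation w = (11, 12, 9, 8, 2, 3, 6, 7, 4, 1, 5, 10).

Fulton essential set (5 of the 44 Rothe cells):

[(2, 10, 0), (3, 8, 0), (4, 7, 0), (8, 5, 2), (9, 1, 0)]


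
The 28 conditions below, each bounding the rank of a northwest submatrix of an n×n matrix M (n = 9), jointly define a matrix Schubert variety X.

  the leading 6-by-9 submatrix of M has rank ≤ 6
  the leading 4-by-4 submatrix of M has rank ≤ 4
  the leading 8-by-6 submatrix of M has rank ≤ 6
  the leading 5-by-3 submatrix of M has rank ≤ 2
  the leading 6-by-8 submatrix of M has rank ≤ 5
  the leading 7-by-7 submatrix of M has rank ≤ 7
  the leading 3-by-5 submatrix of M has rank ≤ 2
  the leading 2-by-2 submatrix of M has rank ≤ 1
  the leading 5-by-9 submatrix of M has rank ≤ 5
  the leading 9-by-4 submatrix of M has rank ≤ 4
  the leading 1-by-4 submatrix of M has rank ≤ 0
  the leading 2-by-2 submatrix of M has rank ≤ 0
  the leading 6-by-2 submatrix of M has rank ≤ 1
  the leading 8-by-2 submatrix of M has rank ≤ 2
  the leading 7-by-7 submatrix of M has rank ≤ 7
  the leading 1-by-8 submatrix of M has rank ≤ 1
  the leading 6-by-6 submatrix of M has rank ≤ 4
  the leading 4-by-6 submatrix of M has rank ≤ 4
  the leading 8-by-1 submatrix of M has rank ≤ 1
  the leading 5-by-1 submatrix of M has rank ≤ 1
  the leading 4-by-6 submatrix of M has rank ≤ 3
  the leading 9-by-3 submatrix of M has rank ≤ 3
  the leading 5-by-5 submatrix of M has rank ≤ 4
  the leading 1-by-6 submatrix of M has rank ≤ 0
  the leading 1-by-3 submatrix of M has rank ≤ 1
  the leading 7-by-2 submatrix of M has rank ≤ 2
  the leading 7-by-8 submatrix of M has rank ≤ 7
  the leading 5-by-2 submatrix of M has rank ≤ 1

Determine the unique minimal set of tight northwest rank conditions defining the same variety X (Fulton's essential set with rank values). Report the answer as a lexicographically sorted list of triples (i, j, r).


Reconstructing r_w from the 28 given conditions:

  R[1]: 0, 0, 0, 0, 0, 0, 1, 1, 1
  R[2]: 0, 0, 1, 1, 1, 1, 2, 2, 2
  R[3]: 1, 1, 2, 2, 2, 2, 3, 3, 3
  R[4]: 1, 1, 2, 3, 3, 3, 4, 4, 4
  R[5]: 1, 1, 2, 3, 4, 4, 5, 5, 5
  R[6]: 1, 1, 2, 3, 4, 4, 5, 5, 6
  R[7]: 1, 2, 3, 4, 5, 5, 6, 6, 7
  R[8]: 1, 2, 3, 4, 5, 6, 7, 7, 8
  R[9]: 1, 2, 3, 4, 5, 6, 7, 8, 9

second differences of R give the permutation w = (7, 3, 1, 4, 5, 9, 2, 6, 8).

5 SE-corners of the 13-cell Rothe diagram give Ess(w):

[(1, 6, 0), (2, 2, 0), (6, 2, 1), (6, 6, 4), (6, 8, 5)]


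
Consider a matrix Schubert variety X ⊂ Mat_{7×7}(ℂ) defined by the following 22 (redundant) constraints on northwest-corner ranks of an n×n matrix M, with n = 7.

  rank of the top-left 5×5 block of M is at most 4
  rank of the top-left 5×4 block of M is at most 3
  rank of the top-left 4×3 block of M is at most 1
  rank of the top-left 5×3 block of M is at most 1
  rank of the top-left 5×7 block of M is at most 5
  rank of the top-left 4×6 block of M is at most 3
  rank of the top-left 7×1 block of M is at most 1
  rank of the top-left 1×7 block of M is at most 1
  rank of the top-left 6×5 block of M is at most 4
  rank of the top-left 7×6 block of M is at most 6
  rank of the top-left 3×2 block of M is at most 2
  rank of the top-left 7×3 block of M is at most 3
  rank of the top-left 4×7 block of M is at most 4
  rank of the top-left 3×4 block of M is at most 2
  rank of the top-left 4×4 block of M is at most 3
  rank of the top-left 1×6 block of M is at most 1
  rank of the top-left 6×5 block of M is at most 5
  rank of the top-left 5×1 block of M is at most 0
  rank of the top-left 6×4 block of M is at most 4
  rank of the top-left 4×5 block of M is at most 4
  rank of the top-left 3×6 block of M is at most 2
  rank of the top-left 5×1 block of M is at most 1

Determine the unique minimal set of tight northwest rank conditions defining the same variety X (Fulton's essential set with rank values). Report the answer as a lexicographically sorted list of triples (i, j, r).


Recovering R(i,j) via the rank-extension bound from the 22 conditions:

  0, 1, 1, 1, 1, 1, 1
  0, 1, 1, 2, 2, 2, 2
  0, 1, 1, 2, 2, 2, 3
  0, 1, 1, 2, 3, 3, 4
  0, 1, 1, 2, 3, 4, 5
  1, 2, 2, 3, 4, 5, 6
  1, 2, 3, 4, 5, 6, 7

so w = (2, 4, 7, 5, 6, 1, 3).

Fulton essential set (3 of the 11 Rothe cells):

[(3, 6, 2), (5, 1, 0), (5, 3, 1)]


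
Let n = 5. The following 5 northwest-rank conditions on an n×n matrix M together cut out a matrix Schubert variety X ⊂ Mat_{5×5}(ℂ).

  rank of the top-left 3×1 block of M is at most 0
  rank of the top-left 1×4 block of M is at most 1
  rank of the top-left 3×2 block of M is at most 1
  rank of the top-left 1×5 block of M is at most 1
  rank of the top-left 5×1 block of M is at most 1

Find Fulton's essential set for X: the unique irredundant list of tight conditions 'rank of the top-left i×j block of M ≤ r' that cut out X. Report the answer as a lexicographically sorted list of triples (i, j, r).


Propagating the 5 rank bounds to every northwest block:

  0, 1, 1, 1, 1
  0, 1, 2, 2, 2
  0, 1, 2, 3, 3
  1, 2, 3, 4, 4
  1, 2, 3, 4, 5

so w = (2, 3, 4, 1, 5).

ℓ(w)=3; the 1 essential cell (i,j,r):

[(3, 1, 0)]


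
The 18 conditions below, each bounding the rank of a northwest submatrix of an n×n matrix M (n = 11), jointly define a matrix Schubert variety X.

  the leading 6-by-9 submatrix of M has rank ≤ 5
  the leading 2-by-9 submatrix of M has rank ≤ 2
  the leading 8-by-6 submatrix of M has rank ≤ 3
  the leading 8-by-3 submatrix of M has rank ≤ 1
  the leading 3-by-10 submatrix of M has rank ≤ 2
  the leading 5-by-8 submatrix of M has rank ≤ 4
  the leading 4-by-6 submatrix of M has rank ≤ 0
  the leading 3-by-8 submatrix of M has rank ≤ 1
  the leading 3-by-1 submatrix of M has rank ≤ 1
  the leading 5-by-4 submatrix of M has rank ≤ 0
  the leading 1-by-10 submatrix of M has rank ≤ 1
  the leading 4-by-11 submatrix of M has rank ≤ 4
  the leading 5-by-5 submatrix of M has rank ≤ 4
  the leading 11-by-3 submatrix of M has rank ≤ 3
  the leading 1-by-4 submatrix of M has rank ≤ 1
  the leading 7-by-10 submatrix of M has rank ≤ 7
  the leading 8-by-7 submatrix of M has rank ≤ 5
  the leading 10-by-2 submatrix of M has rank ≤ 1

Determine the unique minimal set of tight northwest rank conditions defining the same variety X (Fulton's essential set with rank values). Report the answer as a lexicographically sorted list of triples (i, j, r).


Reconstructing r_w from the 18 given conditions:

  row 1: 0 0 0 0 0 0 1 1 1 1 1
  row 2: 0 0 0 0 0 0 1 1 2 2 2
  row 3: 0 0 0 0 0 0 1 1 2 2 3
  row 4: 0 0 0 0 0 0 1 2 3 3 4
  row 5: 0 0 0 0 1 1 2 3 4 4 5
  row 6: 1 1 1 1 2 2 3 4 5 5 6
  row 7: 1 1 1 2 3 3 4 5 6 6 7
  row 8: 1 1 1 2 3 3 4 5 6 7 8
  row 9: 1 1 2 3 4 4 5 6 7 8 9
  row 10: 1 1 2 3 4 5 6 7 8 9 10
  row 11: 1 2 3 4 5 6 7 8 9 10 11

the unique w with this rank table is (7, 9, 11, 8, 5, 1, 4, 10, 3, 6, 2).

D(w) has 38 cells with 7 SE-corners; essential set:

[(3, 8, 1), (3, 10, 2), (4, 6, 0), (5, 4, 0), (8, 3, 1), (8, 6, 3), (10, 2, 1)]


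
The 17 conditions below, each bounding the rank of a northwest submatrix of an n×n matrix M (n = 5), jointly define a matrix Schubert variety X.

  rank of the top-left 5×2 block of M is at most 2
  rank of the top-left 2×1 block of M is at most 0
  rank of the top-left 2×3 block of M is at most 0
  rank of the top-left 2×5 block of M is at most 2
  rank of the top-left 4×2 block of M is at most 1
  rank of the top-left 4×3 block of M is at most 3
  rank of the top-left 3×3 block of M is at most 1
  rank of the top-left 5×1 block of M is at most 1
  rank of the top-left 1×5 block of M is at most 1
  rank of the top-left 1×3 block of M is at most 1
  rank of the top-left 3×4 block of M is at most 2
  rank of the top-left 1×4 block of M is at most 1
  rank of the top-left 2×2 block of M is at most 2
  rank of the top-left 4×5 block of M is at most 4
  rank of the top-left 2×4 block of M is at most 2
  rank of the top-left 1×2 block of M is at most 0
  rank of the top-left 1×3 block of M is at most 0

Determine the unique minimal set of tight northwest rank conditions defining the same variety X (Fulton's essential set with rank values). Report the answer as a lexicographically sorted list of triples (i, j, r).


Reconstructing r_w from the 17 given conditions:

  R[1]: 0 | 0 | 0 | 1 | 1
  R[2]: 0 | 0 | 0 | 1 | 2
  R[3]: 1 | 1 | 1 | 2 | 3
  R[4]: 1 | 1 | 2 | 3 | 4
  R[5]: 1 | 2 | 3 | 4 | 5

so w = (4, 5, 1, 3, 2).

Rothe diagram D(w) (7 cells), 2 SE-corners (essential conditions):

[(2, 3, 0), (4, 2, 1)]


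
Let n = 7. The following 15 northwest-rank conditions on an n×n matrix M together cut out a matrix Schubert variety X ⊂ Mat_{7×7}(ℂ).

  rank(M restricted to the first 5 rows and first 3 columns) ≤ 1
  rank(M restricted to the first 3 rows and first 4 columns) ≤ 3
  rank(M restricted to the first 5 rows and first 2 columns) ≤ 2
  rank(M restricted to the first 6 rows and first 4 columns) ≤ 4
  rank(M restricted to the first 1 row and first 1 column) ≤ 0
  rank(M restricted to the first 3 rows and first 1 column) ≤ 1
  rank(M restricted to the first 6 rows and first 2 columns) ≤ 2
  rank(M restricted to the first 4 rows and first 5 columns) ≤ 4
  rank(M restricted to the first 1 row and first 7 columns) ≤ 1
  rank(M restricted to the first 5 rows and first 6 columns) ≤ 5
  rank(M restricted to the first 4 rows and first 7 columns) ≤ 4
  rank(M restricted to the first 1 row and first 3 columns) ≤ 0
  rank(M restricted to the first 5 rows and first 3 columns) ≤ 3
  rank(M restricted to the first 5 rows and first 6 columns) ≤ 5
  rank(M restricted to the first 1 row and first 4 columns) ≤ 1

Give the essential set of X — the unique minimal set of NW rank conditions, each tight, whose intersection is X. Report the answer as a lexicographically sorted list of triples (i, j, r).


Recovering R(i,j) via the rank-extension bound from the 15 conditions:

  i=1: 0 0 0 1 1 1 1
  i=2: 1 1 1 2 2 2 2
  i=3: 1 1 1 2 3 3 3
  i=4: 1 1 1 2 3 4 4
  i=5: 1 1 1 2 3 4 5
  i=6: 1 2 2 3 4 5 6
  i=7: 1 2 3 4 5 6 7

hence w(1..7) = (4, 1, 5, 6, 7, 2, 3).

Fulton essential set (2 of the 9 Rothe cells):

[(1, 3, 0), (5, 3, 1)]


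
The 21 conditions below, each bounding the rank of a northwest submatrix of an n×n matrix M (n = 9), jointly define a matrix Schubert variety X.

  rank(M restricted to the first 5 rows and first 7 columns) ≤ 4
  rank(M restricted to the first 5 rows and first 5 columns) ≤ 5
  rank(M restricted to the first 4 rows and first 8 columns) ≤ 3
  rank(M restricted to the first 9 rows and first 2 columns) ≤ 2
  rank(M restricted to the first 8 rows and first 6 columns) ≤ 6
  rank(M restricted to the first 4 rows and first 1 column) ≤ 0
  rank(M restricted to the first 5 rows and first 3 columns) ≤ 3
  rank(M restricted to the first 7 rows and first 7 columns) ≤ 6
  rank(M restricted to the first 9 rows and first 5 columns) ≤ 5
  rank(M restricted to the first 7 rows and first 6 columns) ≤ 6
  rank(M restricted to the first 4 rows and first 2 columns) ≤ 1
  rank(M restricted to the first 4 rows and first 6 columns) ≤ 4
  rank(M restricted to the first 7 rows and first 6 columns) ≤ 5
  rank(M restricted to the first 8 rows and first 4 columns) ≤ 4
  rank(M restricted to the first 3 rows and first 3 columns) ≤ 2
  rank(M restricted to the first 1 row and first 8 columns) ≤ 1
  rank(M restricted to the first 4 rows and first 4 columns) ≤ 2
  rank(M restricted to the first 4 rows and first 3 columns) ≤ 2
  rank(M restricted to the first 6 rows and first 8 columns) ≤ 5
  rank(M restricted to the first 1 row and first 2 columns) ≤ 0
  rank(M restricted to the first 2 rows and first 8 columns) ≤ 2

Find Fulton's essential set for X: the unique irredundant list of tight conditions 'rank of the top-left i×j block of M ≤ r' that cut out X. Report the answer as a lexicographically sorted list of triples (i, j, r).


The tightest implied rank at each (i,j), from the 21 conditions:

  i=1: 0, 0, 1, 1, 1, 1, 1, 1, 1
  i=2: 0, 1, 2, 2, 2, 2, 2, 2, 2
  i=3: 0, 1, 2, 2, 3, 3, 3, 3, 3
  i=4: 0, 1, 2, 2, 3, 3, 3, 3, 4
  i=5: 1, 2, 3, 3, 4, 4, 4, 4, 5
  i=6: 1, 2, 3, 4, 5, 5, 5, 5, 6
  i=7: 1, 2, 3, 4, 5, 5, 6, 6, 7
  i=8: 1, 2, 3, 4, 5, 6, 7, 7, 8
  i=9: 1, 2, 3, 4, 5, 6, 7, 8, 9

reading off 1-entries of Δ²R: w = (3, 2, 5, 9, 1, 4, 7, 6, 8).

Fulton essential set (5 of the 11 Rothe cells):

[(1, 2, 0), (4, 1, 0), (4, 4, 2), (4, 8, 3), (7, 6, 5)]


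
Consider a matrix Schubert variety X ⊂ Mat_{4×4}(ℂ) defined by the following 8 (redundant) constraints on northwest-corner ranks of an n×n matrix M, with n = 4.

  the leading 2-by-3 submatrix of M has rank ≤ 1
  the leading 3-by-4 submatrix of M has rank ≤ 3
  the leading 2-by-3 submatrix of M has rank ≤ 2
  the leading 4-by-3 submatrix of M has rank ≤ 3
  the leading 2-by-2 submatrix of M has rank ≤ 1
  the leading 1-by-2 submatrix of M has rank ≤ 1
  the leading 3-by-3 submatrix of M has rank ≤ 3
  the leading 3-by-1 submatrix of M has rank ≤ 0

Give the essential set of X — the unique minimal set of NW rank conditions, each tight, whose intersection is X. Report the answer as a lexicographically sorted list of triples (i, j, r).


Rank table r_w(4×4) implied by the 8 constraints:

  0 | 1 | 1 | 1
  0 | 1 | 1 | 2
  0 | 1 | 2 | 3
  1 | 2 | 3 | 4

giving w = (2, 4, 3, 1) via Δ²R.

ℓ(w)=4; the 2 essential cells (i,j,r):

[(2, 3, 1), (3, 1, 0)]
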